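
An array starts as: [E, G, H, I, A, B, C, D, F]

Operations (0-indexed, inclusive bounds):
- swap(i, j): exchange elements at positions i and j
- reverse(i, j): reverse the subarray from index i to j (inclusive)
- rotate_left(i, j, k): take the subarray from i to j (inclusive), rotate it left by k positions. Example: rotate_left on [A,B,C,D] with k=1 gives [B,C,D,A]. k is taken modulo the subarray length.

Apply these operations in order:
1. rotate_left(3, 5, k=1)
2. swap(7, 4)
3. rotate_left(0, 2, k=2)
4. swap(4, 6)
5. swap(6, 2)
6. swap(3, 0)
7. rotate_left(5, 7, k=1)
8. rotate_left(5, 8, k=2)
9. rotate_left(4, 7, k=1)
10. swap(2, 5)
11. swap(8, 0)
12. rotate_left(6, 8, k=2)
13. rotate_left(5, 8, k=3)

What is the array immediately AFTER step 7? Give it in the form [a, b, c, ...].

Answer: [A, E, D, H, C, G, B, I, F]

Derivation:
After 1 (rotate_left(3, 5, k=1)): [E, G, H, A, B, I, C, D, F]
After 2 (swap(7, 4)): [E, G, H, A, D, I, C, B, F]
After 3 (rotate_left(0, 2, k=2)): [H, E, G, A, D, I, C, B, F]
After 4 (swap(4, 6)): [H, E, G, A, C, I, D, B, F]
After 5 (swap(6, 2)): [H, E, D, A, C, I, G, B, F]
After 6 (swap(3, 0)): [A, E, D, H, C, I, G, B, F]
After 7 (rotate_left(5, 7, k=1)): [A, E, D, H, C, G, B, I, F]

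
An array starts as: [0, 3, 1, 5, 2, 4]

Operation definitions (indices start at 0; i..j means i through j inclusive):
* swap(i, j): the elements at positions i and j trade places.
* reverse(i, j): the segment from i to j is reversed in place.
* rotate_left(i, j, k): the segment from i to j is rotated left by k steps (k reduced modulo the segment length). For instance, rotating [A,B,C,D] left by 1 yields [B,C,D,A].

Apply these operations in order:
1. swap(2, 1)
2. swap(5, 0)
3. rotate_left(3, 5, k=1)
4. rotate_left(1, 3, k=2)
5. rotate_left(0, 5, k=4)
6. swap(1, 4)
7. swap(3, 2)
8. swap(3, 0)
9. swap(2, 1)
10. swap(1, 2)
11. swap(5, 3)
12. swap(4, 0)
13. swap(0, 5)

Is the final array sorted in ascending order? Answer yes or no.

Answer: yes

Derivation:
After 1 (swap(2, 1)): [0, 1, 3, 5, 2, 4]
After 2 (swap(5, 0)): [4, 1, 3, 5, 2, 0]
After 3 (rotate_left(3, 5, k=1)): [4, 1, 3, 2, 0, 5]
After 4 (rotate_left(1, 3, k=2)): [4, 2, 1, 3, 0, 5]
After 5 (rotate_left(0, 5, k=4)): [0, 5, 4, 2, 1, 3]
After 6 (swap(1, 4)): [0, 1, 4, 2, 5, 3]
After 7 (swap(3, 2)): [0, 1, 2, 4, 5, 3]
After 8 (swap(3, 0)): [4, 1, 2, 0, 5, 3]
After 9 (swap(2, 1)): [4, 2, 1, 0, 5, 3]
After 10 (swap(1, 2)): [4, 1, 2, 0, 5, 3]
After 11 (swap(5, 3)): [4, 1, 2, 3, 5, 0]
After 12 (swap(4, 0)): [5, 1, 2, 3, 4, 0]
After 13 (swap(0, 5)): [0, 1, 2, 3, 4, 5]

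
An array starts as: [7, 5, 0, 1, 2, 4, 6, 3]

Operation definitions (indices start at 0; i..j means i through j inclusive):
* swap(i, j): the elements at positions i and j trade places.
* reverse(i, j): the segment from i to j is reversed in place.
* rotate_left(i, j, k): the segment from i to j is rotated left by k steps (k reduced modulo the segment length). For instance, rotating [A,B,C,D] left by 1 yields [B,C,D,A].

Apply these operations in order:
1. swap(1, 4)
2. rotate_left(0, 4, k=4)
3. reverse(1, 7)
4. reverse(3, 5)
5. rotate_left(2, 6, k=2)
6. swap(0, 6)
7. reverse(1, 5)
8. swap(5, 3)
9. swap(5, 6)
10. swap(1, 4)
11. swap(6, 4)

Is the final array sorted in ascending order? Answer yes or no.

Answer: yes

Derivation:
After 1 (swap(1, 4)): [7, 2, 0, 1, 5, 4, 6, 3]
After 2 (rotate_left(0, 4, k=4)): [5, 7, 2, 0, 1, 4, 6, 3]
After 3 (reverse(1, 7)): [5, 3, 6, 4, 1, 0, 2, 7]
After 4 (reverse(3, 5)): [5, 3, 6, 0, 1, 4, 2, 7]
After 5 (rotate_left(2, 6, k=2)): [5, 3, 1, 4, 2, 6, 0, 7]
After 6 (swap(0, 6)): [0, 3, 1, 4, 2, 6, 5, 7]
After 7 (reverse(1, 5)): [0, 6, 2, 4, 1, 3, 5, 7]
After 8 (swap(5, 3)): [0, 6, 2, 3, 1, 4, 5, 7]
After 9 (swap(5, 6)): [0, 6, 2, 3, 1, 5, 4, 7]
After 10 (swap(1, 4)): [0, 1, 2, 3, 6, 5, 4, 7]
After 11 (swap(6, 4)): [0, 1, 2, 3, 4, 5, 6, 7]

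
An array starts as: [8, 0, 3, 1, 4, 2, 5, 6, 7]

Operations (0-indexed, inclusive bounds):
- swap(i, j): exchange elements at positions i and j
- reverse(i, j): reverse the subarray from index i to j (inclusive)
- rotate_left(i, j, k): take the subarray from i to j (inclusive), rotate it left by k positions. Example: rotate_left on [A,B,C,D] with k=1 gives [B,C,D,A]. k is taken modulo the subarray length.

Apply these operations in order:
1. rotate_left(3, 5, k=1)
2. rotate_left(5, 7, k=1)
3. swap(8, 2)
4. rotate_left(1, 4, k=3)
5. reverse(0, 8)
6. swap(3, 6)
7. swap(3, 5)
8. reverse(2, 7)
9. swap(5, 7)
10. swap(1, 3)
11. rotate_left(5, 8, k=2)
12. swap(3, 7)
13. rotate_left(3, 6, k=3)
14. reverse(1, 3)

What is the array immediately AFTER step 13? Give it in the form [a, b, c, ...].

Answer: [3, 5, 2, 8, 6, 0, 4, 1, 7]

Derivation:
After 1 (rotate_left(3, 5, k=1)): [8, 0, 3, 4, 2, 1, 5, 6, 7]
After 2 (rotate_left(5, 7, k=1)): [8, 0, 3, 4, 2, 5, 6, 1, 7]
After 3 (swap(8, 2)): [8, 0, 7, 4, 2, 5, 6, 1, 3]
After 4 (rotate_left(1, 4, k=3)): [8, 2, 0, 7, 4, 5, 6, 1, 3]
After 5 (reverse(0, 8)): [3, 1, 6, 5, 4, 7, 0, 2, 8]
After 6 (swap(3, 6)): [3, 1, 6, 0, 4, 7, 5, 2, 8]
After 7 (swap(3, 5)): [3, 1, 6, 7, 4, 0, 5, 2, 8]
After 8 (reverse(2, 7)): [3, 1, 2, 5, 0, 4, 7, 6, 8]
After 9 (swap(5, 7)): [3, 1, 2, 5, 0, 6, 7, 4, 8]
After 10 (swap(1, 3)): [3, 5, 2, 1, 0, 6, 7, 4, 8]
After 11 (rotate_left(5, 8, k=2)): [3, 5, 2, 1, 0, 4, 8, 6, 7]
After 12 (swap(3, 7)): [3, 5, 2, 6, 0, 4, 8, 1, 7]
After 13 (rotate_left(3, 6, k=3)): [3, 5, 2, 8, 6, 0, 4, 1, 7]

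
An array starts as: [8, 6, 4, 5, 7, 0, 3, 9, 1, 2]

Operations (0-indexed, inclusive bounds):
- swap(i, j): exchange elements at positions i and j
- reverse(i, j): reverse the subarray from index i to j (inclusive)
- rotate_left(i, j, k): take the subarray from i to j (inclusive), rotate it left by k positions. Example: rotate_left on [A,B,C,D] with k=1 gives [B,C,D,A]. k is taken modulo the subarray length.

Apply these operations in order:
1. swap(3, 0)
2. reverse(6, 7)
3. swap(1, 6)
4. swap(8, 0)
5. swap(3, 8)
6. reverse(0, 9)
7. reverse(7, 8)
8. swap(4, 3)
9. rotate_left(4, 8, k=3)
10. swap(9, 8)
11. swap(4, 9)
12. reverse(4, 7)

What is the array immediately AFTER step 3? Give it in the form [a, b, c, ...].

Answer: [5, 9, 4, 8, 7, 0, 6, 3, 1, 2]

Derivation:
After 1 (swap(3, 0)): [5, 6, 4, 8, 7, 0, 3, 9, 1, 2]
After 2 (reverse(6, 7)): [5, 6, 4, 8, 7, 0, 9, 3, 1, 2]
After 3 (swap(1, 6)): [5, 9, 4, 8, 7, 0, 6, 3, 1, 2]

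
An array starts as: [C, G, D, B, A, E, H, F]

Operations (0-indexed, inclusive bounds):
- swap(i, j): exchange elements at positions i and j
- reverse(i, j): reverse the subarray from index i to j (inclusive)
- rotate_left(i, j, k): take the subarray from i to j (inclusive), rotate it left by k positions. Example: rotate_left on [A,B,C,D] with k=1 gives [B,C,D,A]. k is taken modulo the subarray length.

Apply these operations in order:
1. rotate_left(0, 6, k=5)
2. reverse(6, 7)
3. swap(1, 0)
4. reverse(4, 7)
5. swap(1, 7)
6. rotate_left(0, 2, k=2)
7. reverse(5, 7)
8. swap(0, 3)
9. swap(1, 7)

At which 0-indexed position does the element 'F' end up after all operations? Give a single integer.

After 1 (rotate_left(0, 6, k=5)): [E, H, C, G, D, B, A, F]
After 2 (reverse(6, 7)): [E, H, C, G, D, B, F, A]
After 3 (swap(1, 0)): [H, E, C, G, D, B, F, A]
After 4 (reverse(4, 7)): [H, E, C, G, A, F, B, D]
After 5 (swap(1, 7)): [H, D, C, G, A, F, B, E]
After 6 (rotate_left(0, 2, k=2)): [C, H, D, G, A, F, B, E]
After 7 (reverse(5, 7)): [C, H, D, G, A, E, B, F]
After 8 (swap(0, 3)): [G, H, D, C, A, E, B, F]
After 9 (swap(1, 7)): [G, F, D, C, A, E, B, H]

Answer: 1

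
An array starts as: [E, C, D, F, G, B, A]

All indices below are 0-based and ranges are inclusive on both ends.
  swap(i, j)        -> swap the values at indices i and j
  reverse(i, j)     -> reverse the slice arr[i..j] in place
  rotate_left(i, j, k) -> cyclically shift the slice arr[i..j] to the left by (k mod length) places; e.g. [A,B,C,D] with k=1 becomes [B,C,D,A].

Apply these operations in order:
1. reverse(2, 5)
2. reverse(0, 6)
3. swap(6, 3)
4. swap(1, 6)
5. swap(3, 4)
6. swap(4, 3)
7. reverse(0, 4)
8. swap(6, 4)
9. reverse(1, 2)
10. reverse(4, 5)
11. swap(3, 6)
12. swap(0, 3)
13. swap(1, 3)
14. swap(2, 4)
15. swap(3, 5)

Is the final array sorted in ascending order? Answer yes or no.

After 1 (reverse(2, 5)): [E, C, B, G, F, D, A]
After 2 (reverse(0, 6)): [A, D, F, G, B, C, E]
After 3 (swap(6, 3)): [A, D, F, E, B, C, G]
After 4 (swap(1, 6)): [A, G, F, E, B, C, D]
After 5 (swap(3, 4)): [A, G, F, B, E, C, D]
After 6 (swap(4, 3)): [A, G, F, E, B, C, D]
After 7 (reverse(0, 4)): [B, E, F, G, A, C, D]
After 8 (swap(6, 4)): [B, E, F, G, D, C, A]
After 9 (reverse(1, 2)): [B, F, E, G, D, C, A]
After 10 (reverse(4, 5)): [B, F, E, G, C, D, A]
After 11 (swap(3, 6)): [B, F, E, A, C, D, G]
After 12 (swap(0, 3)): [A, F, E, B, C, D, G]
After 13 (swap(1, 3)): [A, B, E, F, C, D, G]
After 14 (swap(2, 4)): [A, B, C, F, E, D, G]
After 15 (swap(3, 5)): [A, B, C, D, E, F, G]

Answer: yes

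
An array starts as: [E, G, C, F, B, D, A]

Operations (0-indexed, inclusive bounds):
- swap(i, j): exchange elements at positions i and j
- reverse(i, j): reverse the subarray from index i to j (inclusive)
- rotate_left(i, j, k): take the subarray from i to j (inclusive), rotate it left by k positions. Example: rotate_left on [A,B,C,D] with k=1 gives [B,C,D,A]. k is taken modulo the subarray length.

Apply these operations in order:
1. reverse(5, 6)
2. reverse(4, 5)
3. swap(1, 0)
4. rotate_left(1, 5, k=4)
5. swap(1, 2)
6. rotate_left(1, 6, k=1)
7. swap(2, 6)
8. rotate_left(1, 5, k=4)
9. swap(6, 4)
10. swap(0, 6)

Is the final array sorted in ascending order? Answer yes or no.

After 1 (reverse(5, 6)): [E, G, C, F, B, A, D]
After 2 (reverse(4, 5)): [E, G, C, F, A, B, D]
After 3 (swap(1, 0)): [G, E, C, F, A, B, D]
After 4 (rotate_left(1, 5, k=4)): [G, B, E, C, F, A, D]
After 5 (swap(1, 2)): [G, E, B, C, F, A, D]
After 6 (rotate_left(1, 6, k=1)): [G, B, C, F, A, D, E]
After 7 (swap(2, 6)): [G, B, E, F, A, D, C]
After 8 (rotate_left(1, 5, k=4)): [G, D, B, E, F, A, C]
After 9 (swap(6, 4)): [G, D, B, E, C, A, F]
After 10 (swap(0, 6)): [F, D, B, E, C, A, G]

Answer: no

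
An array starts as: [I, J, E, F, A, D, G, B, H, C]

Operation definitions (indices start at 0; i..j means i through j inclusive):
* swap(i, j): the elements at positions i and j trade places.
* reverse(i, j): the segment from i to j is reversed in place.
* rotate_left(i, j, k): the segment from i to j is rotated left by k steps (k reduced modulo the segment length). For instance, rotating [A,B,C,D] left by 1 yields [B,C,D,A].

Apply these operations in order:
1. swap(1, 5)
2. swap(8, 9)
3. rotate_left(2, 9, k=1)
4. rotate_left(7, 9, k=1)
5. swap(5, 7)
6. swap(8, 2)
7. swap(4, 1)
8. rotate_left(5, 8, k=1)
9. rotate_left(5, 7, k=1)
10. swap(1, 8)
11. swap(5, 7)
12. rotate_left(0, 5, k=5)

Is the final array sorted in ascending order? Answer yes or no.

Answer: no

Derivation:
After 1 (swap(1, 5)): [I, D, E, F, A, J, G, B, H, C]
After 2 (swap(8, 9)): [I, D, E, F, A, J, G, B, C, H]
After 3 (rotate_left(2, 9, k=1)): [I, D, F, A, J, G, B, C, H, E]
After 4 (rotate_left(7, 9, k=1)): [I, D, F, A, J, G, B, H, E, C]
After 5 (swap(5, 7)): [I, D, F, A, J, H, B, G, E, C]
After 6 (swap(8, 2)): [I, D, E, A, J, H, B, G, F, C]
After 7 (swap(4, 1)): [I, J, E, A, D, H, B, G, F, C]
After 8 (rotate_left(5, 8, k=1)): [I, J, E, A, D, B, G, F, H, C]
After 9 (rotate_left(5, 7, k=1)): [I, J, E, A, D, G, F, B, H, C]
After 10 (swap(1, 8)): [I, H, E, A, D, G, F, B, J, C]
After 11 (swap(5, 7)): [I, H, E, A, D, B, F, G, J, C]
After 12 (rotate_left(0, 5, k=5)): [B, I, H, E, A, D, F, G, J, C]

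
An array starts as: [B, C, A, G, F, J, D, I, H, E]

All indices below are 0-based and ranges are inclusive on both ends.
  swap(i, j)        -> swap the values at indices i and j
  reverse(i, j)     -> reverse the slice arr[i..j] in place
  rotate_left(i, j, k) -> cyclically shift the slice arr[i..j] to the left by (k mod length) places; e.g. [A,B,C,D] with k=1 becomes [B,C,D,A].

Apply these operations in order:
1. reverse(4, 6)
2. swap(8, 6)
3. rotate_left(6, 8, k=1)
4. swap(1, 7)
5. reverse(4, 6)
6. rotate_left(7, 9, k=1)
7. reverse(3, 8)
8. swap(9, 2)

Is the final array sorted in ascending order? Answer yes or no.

After 1 (reverse(4, 6)): [B, C, A, G, D, J, F, I, H, E]
After 2 (swap(8, 6)): [B, C, A, G, D, J, H, I, F, E]
After 3 (rotate_left(6, 8, k=1)): [B, C, A, G, D, J, I, F, H, E]
After 4 (swap(1, 7)): [B, F, A, G, D, J, I, C, H, E]
After 5 (reverse(4, 6)): [B, F, A, G, I, J, D, C, H, E]
After 6 (rotate_left(7, 9, k=1)): [B, F, A, G, I, J, D, H, E, C]
After 7 (reverse(3, 8)): [B, F, A, E, H, D, J, I, G, C]
After 8 (swap(9, 2)): [B, F, C, E, H, D, J, I, G, A]

Answer: no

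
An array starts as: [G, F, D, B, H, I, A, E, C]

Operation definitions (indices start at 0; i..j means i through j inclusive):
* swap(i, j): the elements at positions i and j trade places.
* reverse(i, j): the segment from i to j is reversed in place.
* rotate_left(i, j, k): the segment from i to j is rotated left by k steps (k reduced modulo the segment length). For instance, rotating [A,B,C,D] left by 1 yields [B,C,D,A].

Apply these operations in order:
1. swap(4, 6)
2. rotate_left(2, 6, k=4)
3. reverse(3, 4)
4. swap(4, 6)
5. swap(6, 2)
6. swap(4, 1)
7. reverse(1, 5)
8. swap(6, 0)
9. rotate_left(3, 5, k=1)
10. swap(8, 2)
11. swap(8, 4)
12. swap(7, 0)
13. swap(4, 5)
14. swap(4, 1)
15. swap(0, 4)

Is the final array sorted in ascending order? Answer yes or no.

After 1 (swap(4, 6)): [G, F, D, B, A, I, H, E, C]
After 2 (rotate_left(2, 6, k=4)): [G, F, H, D, B, A, I, E, C]
After 3 (reverse(3, 4)): [G, F, H, B, D, A, I, E, C]
After 4 (swap(4, 6)): [G, F, H, B, I, A, D, E, C]
After 5 (swap(6, 2)): [G, F, D, B, I, A, H, E, C]
After 6 (swap(4, 1)): [G, I, D, B, F, A, H, E, C]
After 7 (reverse(1, 5)): [G, A, F, B, D, I, H, E, C]
After 8 (swap(6, 0)): [H, A, F, B, D, I, G, E, C]
After 9 (rotate_left(3, 5, k=1)): [H, A, F, D, I, B, G, E, C]
After 10 (swap(8, 2)): [H, A, C, D, I, B, G, E, F]
After 11 (swap(8, 4)): [H, A, C, D, F, B, G, E, I]
After 12 (swap(7, 0)): [E, A, C, D, F, B, G, H, I]
After 13 (swap(4, 5)): [E, A, C, D, B, F, G, H, I]
After 14 (swap(4, 1)): [E, B, C, D, A, F, G, H, I]
After 15 (swap(0, 4)): [A, B, C, D, E, F, G, H, I]

Answer: yes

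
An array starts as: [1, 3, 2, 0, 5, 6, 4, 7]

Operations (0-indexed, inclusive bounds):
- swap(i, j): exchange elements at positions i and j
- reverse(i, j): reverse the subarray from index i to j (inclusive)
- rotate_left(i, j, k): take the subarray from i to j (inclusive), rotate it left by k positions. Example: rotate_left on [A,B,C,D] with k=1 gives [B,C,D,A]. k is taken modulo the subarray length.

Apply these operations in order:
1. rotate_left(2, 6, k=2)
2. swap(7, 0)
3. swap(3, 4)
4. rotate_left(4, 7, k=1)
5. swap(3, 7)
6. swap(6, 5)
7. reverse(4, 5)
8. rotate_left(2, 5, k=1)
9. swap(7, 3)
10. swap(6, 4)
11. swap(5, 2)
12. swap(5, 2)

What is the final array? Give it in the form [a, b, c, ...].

Answer: [7, 3, 6, 4, 0, 5, 2, 1]

Derivation:
After 1 (rotate_left(2, 6, k=2)): [1, 3, 5, 6, 4, 2, 0, 7]
After 2 (swap(7, 0)): [7, 3, 5, 6, 4, 2, 0, 1]
After 3 (swap(3, 4)): [7, 3, 5, 4, 6, 2, 0, 1]
After 4 (rotate_left(4, 7, k=1)): [7, 3, 5, 4, 2, 0, 1, 6]
After 5 (swap(3, 7)): [7, 3, 5, 6, 2, 0, 1, 4]
After 6 (swap(6, 5)): [7, 3, 5, 6, 2, 1, 0, 4]
After 7 (reverse(4, 5)): [7, 3, 5, 6, 1, 2, 0, 4]
After 8 (rotate_left(2, 5, k=1)): [7, 3, 6, 1, 2, 5, 0, 4]
After 9 (swap(7, 3)): [7, 3, 6, 4, 2, 5, 0, 1]
After 10 (swap(6, 4)): [7, 3, 6, 4, 0, 5, 2, 1]
After 11 (swap(5, 2)): [7, 3, 5, 4, 0, 6, 2, 1]
After 12 (swap(5, 2)): [7, 3, 6, 4, 0, 5, 2, 1]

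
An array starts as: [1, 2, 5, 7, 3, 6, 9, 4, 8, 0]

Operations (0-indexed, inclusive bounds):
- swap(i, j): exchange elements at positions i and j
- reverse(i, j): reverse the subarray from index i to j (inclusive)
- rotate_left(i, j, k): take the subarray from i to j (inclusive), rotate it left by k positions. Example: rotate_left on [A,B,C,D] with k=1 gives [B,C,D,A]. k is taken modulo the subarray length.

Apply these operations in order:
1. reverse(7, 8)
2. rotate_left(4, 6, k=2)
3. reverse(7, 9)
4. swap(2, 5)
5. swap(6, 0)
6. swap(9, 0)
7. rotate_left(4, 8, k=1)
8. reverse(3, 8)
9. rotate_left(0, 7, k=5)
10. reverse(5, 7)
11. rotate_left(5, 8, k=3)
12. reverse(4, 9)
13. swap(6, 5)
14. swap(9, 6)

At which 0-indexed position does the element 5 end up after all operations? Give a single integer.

Answer: 2

Derivation:
After 1 (reverse(7, 8)): [1, 2, 5, 7, 3, 6, 9, 8, 4, 0]
After 2 (rotate_left(4, 6, k=2)): [1, 2, 5, 7, 9, 3, 6, 8, 4, 0]
After 3 (reverse(7, 9)): [1, 2, 5, 7, 9, 3, 6, 0, 4, 8]
After 4 (swap(2, 5)): [1, 2, 3, 7, 9, 5, 6, 0, 4, 8]
After 5 (swap(6, 0)): [6, 2, 3, 7, 9, 5, 1, 0, 4, 8]
After 6 (swap(9, 0)): [8, 2, 3, 7, 9, 5, 1, 0, 4, 6]
After 7 (rotate_left(4, 8, k=1)): [8, 2, 3, 7, 5, 1, 0, 4, 9, 6]
After 8 (reverse(3, 8)): [8, 2, 3, 9, 4, 0, 1, 5, 7, 6]
After 9 (rotate_left(0, 7, k=5)): [0, 1, 5, 8, 2, 3, 9, 4, 7, 6]
After 10 (reverse(5, 7)): [0, 1, 5, 8, 2, 4, 9, 3, 7, 6]
After 11 (rotate_left(5, 8, k=3)): [0, 1, 5, 8, 2, 7, 4, 9, 3, 6]
After 12 (reverse(4, 9)): [0, 1, 5, 8, 6, 3, 9, 4, 7, 2]
After 13 (swap(6, 5)): [0, 1, 5, 8, 6, 9, 3, 4, 7, 2]
After 14 (swap(9, 6)): [0, 1, 5, 8, 6, 9, 2, 4, 7, 3]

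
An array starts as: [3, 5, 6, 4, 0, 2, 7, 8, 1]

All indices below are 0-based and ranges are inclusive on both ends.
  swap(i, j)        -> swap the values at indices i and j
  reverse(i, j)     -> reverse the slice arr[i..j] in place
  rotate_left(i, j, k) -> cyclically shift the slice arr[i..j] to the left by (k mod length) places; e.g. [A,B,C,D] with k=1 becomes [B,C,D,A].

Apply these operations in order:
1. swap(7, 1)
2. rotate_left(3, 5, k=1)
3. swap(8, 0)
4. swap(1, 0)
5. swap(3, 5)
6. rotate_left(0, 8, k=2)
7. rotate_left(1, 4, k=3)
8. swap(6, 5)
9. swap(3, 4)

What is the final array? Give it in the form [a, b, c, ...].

After 1 (swap(7, 1)): [3, 8, 6, 4, 0, 2, 7, 5, 1]
After 2 (rotate_left(3, 5, k=1)): [3, 8, 6, 0, 2, 4, 7, 5, 1]
After 3 (swap(8, 0)): [1, 8, 6, 0, 2, 4, 7, 5, 3]
After 4 (swap(1, 0)): [8, 1, 6, 0, 2, 4, 7, 5, 3]
After 5 (swap(3, 5)): [8, 1, 6, 4, 2, 0, 7, 5, 3]
After 6 (rotate_left(0, 8, k=2)): [6, 4, 2, 0, 7, 5, 3, 8, 1]
After 7 (rotate_left(1, 4, k=3)): [6, 7, 4, 2, 0, 5, 3, 8, 1]
After 8 (swap(6, 5)): [6, 7, 4, 2, 0, 3, 5, 8, 1]
After 9 (swap(3, 4)): [6, 7, 4, 0, 2, 3, 5, 8, 1]

Answer: [6, 7, 4, 0, 2, 3, 5, 8, 1]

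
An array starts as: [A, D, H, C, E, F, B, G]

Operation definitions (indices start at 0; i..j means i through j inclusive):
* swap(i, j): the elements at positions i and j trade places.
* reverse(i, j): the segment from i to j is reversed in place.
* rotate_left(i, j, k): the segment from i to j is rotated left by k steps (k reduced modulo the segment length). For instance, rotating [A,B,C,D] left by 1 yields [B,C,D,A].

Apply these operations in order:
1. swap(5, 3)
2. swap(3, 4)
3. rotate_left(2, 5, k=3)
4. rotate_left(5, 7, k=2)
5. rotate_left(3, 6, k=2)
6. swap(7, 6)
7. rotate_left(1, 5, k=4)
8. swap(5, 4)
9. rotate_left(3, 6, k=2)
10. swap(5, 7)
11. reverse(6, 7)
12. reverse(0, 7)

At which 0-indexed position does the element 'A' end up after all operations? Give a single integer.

After 1 (swap(5, 3)): [A, D, H, F, E, C, B, G]
After 2 (swap(3, 4)): [A, D, H, E, F, C, B, G]
After 3 (rotate_left(2, 5, k=3)): [A, D, C, H, E, F, B, G]
After 4 (rotate_left(5, 7, k=2)): [A, D, C, H, E, G, F, B]
After 5 (rotate_left(3, 6, k=2)): [A, D, C, G, F, H, E, B]
After 6 (swap(7, 6)): [A, D, C, G, F, H, B, E]
After 7 (rotate_left(1, 5, k=4)): [A, H, D, C, G, F, B, E]
After 8 (swap(5, 4)): [A, H, D, C, F, G, B, E]
After 9 (rotate_left(3, 6, k=2)): [A, H, D, G, B, C, F, E]
After 10 (swap(5, 7)): [A, H, D, G, B, E, F, C]
After 11 (reverse(6, 7)): [A, H, D, G, B, E, C, F]
After 12 (reverse(0, 7)): [F, C, E, B, G, D, H, A]

Answer: 7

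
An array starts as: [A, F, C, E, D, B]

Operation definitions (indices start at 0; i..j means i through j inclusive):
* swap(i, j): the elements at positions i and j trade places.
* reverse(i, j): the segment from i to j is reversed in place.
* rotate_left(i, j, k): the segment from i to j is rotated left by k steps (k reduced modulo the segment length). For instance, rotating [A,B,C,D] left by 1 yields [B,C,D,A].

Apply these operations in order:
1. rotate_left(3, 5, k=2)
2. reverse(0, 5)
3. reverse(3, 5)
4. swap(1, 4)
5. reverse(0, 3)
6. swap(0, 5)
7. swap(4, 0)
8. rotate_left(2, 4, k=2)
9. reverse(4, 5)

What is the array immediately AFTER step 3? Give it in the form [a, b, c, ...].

After 1 (rotate_left(3, 5, k=2)): [A, F, C, B, E, D]
After 2 (reverse(0, 5)): [D, E, B, C, F, A]
After 3 (reverse(3, 5)): [D, E, B, A, F, C]

Answer: [D, E, B, A, F, C]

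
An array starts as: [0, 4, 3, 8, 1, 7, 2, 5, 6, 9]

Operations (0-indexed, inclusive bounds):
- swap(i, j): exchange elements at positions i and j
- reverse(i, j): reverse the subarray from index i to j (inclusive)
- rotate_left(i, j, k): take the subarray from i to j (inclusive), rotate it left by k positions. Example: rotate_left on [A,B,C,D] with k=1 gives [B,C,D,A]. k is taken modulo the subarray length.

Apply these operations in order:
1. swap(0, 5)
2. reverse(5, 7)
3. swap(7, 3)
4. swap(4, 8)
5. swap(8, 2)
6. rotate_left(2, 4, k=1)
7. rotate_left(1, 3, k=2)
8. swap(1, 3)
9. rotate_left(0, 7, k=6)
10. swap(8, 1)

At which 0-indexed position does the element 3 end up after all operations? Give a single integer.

After 1 (swap(0, 5)): [7, 4, 3, 8, 1, 0, 2, 5, 6, 9]
After 2 (reverse(5, 7)): [7, 4, 3, 8, 1, 5, 2, 0, 6, 9]
After 3 (swap(7, 3)): [7, 4, 3, 0, 1, 5, 2, 8, 6, 9]
After 4 (swap(4, 8)): [7, 4, 3, 0, 6, 5, 2, 8, 1, 9]
After 5 (swap(8, 2)): [7, 4, 1, 0, 6, 5, 2, 8, 3, 9]
After 6 (rotate_left(2, 4, k=1)): [7, 4, 0, 6, 1, 5, 2, 8, 3, 9]
After 7 (rotate_left(1, 3, k=2)): [7, 6, 4, 0, 1, 5, 2, 8, 3, 9]
After 8 (swap(1, 3)): [7, 0, 4, 6, 1, 5, 2, 8, 3, 9]
After 9 (rotate_left(0, 7, k=6)): [2, 8, 7, 0, 4, 6, 1, 5, 3, 9]
After 10 (swap(8, 1)): [2, 3, 7, 0, 4, 6, 1, 5, 8, 9]

Answer: 1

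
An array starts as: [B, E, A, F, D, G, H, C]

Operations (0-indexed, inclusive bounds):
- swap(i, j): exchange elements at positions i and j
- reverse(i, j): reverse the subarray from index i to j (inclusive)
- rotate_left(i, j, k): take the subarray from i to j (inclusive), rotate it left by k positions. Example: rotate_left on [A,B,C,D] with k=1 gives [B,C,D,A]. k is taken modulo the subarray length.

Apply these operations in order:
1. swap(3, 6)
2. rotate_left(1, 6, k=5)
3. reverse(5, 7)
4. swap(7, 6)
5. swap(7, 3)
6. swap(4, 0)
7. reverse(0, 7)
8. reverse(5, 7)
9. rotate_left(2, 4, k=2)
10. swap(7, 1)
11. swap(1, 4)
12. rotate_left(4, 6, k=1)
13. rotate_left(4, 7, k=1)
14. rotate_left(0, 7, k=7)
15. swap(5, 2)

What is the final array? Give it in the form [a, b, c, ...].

After 1 (swap(3, 6)): [B, E, A, H, D, G, F, C]
After 2 (rotate_left(1, 6, k=5)): [B, F, E, A, H, D, G, C]
After 3 (reverse(5, 7)): [B, F, E, A, H, C, G, D]
After 4 (swap(7, 6)): [B, F, E, A, H, C, D, G]
After 5 (swap(7, 3)): [B, F, E, G, H, C, D, A]
After 6 (swap(4, 0)): [H, F, E, G, B, C, D, A]
After 7 (reverse(0, 7)): [A, D, C, B, G, E, F, H]
After 8 (reverse(5, 7)): [A, D, C, B, G, H, F, E]
After 9 (rotate_left(2, 4, k=2)): [A, D, G, C, B, H, F, E]
After 10 (swap(7, 1)): [A, E, G, C, B, H, F, D]
After 11 (swap(1, 4)): [A, B, G, C, E, H, F, D]
After 12 (rotate_left(4, 6, k=1)): [A, B, G, C, H, F, E, D]
After 13 (rotate_left(4, 7, k=1)): [A, B, G, C, F, E, D, H]
After 14 (rotate_left(0, 7, k=7)): [H, A, B, G, C, F, E, D]
After 15 (swap(5, 2)): [H, A, F, G, C, B, E, D]

Answer: [H, A, F, G, C, B, E, D]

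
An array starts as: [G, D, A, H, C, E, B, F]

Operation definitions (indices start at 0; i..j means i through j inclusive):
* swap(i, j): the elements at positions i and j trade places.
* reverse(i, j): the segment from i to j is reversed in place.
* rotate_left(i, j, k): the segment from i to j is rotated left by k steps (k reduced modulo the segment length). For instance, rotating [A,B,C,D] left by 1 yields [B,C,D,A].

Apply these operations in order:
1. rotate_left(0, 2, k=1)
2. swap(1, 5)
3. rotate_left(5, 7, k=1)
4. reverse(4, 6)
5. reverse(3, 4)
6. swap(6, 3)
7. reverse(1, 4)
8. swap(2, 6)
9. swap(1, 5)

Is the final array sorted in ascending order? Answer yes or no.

Answer: no

Derivation:
After 1 (rotate_left(0, 2, k=1)): [D, A, G, H, C, E, B, F]
After 2 (swap(1, 5)): [D, E, G, H, C, A, B, F]
After 3 (rotate_left(5, 7, k=1)): [D, E, G, H, C, B, F, A]
After 4 (reverse(4, 6)): [D, E, G, H, F, B, C, A]
After 5 (reverse(3, 4)): [D, E, G, F, H, B, C, A]
After 6 (swap(6, 3)): [D, E, G, C, H, B, F, A]
After 7 (reverse(1, 4)): [D, H, C, G, E, B, F, A]
After 8 (swap(2, 6)): [D, H, F, G, E, B, C, A]
After 9 (swap(1, 5)): [D, B, F, G, E, H, C, A]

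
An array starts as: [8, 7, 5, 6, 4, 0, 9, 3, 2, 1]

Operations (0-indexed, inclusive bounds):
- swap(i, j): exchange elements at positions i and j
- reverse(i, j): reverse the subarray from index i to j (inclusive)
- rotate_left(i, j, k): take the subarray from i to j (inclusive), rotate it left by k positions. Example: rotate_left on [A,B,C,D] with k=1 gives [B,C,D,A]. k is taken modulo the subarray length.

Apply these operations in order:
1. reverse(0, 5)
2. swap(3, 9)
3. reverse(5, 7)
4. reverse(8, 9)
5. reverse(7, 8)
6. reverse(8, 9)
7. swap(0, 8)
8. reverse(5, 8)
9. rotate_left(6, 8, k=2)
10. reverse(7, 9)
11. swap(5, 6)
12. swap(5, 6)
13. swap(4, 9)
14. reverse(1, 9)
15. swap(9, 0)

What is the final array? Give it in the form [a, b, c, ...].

Answer: [4, 7, 9, 8, 3, 0, 5, 1, 6, 2]

Derivation:
After 1 (reverse(0, 5)): [0, 4, 6, 5, 7, 8, 9, 3, 2, 1]
After 2 (swap(3, 9)): [0, 4, 6, 1, 7, 8, 9, 3, 2, 5]
After 3 (reverse(5, 7)): [0, 4, 6, 1, 7, 3, 9, 8, 2, 5]
After 4 (reverse(8, 9)): [0, 4, 6, 1, 7, 3, 9, 8, 5, 2]
After 5 (reverse(7, 8)): [0, 4, 6, 1, 7, 3, 9, 5, 8, 2]
After 6 (reverse(8, 9)): [0, 4, 6, 1, 7, 3, 9, 5, 2, 8]
After 7 (swap(0, 8)): [2, 4, 6, 1, 7, 3, 9, 5, 0, 8]
After 8 (reverse(5, 8)): [2, 4, 6, 1, 7, 0, 5, 9, 3, 8]
After 9 (rotate_left(6, 8, k=2)): [2, 4, 6, 1, 7, 0, 3, 5, 9, 8]
After 10 (reverse(7, 9)): [2, 4, 6, 1, 7, 0, 3, 8, 9, 5]
After 11 (swap(5, 6)): [2, 4, 6, 1, 7, 3, 0, 8, 9, 5]
After 12 (swap(5, 6)): [2, 4, 6, 1, 7, 0, 3, 8, 9, 5]
After 13 (swap(4, 9)): [2, 4, 6, 1, 5, 0, 3, 8, 9, 7]
After 14 (reverse(1, 9)): [2, 7, 9, 8, 3, 0, 5, 1, 6, 4]
After 15 (swap(9, 0)): [4, 7, 9, 8, 3, 0, 5, 1, 6, 2]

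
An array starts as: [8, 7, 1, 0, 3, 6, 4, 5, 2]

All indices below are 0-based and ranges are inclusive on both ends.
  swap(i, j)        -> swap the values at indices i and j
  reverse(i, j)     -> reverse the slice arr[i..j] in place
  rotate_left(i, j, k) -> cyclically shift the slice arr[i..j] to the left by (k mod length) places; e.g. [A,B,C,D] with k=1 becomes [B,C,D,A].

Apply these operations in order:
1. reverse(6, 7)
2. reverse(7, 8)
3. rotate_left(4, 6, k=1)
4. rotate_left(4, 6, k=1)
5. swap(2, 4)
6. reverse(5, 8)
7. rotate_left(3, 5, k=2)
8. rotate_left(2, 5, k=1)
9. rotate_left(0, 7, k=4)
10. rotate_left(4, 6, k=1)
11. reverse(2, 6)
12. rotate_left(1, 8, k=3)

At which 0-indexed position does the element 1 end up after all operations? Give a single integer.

After 1 (reverse(6, 7)): [8, 7, 1, 0, 3, 6, 5, 4, 2]
After 2 (reverse(7, 8)): [8, 7, 1, 0, 3, 6, 5, 2, 4]
After 3 (rotate_left(4, 6, k=1)): [8, 7, 1, 0, 6, 5, 3, 2, 4]
After 4 (rotate_left(4, 6, k=1)): [8, 7, 1, 0, 5, 3, 6, 2, 4]
After 5 (swap(2, 4)): [8, 7, 5, 0, 1, 3, 6, 2, 4]
After 6 (reverse(5, 8)): [8, 7, 5, 0, 1, 4, 2, 6, 3]
After 7 (rotate_left(3, 5, k=2)): [8, 7, 5, 4, 0, 1, 2, 6, 3]
After 8 (rotate_left(2, 5, k=1)): [8, 7, 4, 0, 1, 5, 2, 6, 3]
After 9 (rotate_left(0, 7, k=4)): [1, 5, 2, 6, 8, 7, 4, 0, 3]
After 10 (rotate_left(4, 6, k=1)): [1, 5, 2, 6, 7, 4, 8, 0, 3]
After 11 (reverse(2, 6)): [1, 5, 8, 4, 7, 6, 2, 0, 3]
After 12 (rotate_left(1, 8, k=3)): [1, 7, 6, 2, 0, 3, 5, 8, 4]

Answer: 0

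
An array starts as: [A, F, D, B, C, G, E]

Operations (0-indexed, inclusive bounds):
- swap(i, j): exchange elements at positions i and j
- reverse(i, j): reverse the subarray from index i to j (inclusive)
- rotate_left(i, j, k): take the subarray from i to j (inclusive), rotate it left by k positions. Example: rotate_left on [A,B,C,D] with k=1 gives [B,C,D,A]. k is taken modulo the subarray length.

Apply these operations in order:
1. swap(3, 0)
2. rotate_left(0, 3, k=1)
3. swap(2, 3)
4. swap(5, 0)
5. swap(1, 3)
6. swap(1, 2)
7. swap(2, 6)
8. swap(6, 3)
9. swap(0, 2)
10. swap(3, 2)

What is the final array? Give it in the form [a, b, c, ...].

Answer: [E, B, A, G, C, F, D]

Derivation:
After 1 (swap(3, 0)): [B, F, D, A, C, G, E]
After 2 (rotate_left(0, 3, k=1)): [F, D, A, B, C, G, E]
After 3 (swap(2, 3)): [F, D, B, A, C, G, E]
After 4 (swap(5, 0)): [G, D, B, A, C, F, E]
After 5 (swap(1, 3)): [G, A, B, D, C, F, E]
After 6 (swap(1, 2)): [G, B, A, D, C, F, E]
After 7 (swap(2, 6)): [G, B, E, D, C, F, A]
After 8 (swap(6, 3)): [G, B, E, A, C, F, D]
After 9 (swap(0, 2)): [E, B, G, A, C, F, D]
After 10 (swap(3, 2)): [E, B, A, G, C, F, D]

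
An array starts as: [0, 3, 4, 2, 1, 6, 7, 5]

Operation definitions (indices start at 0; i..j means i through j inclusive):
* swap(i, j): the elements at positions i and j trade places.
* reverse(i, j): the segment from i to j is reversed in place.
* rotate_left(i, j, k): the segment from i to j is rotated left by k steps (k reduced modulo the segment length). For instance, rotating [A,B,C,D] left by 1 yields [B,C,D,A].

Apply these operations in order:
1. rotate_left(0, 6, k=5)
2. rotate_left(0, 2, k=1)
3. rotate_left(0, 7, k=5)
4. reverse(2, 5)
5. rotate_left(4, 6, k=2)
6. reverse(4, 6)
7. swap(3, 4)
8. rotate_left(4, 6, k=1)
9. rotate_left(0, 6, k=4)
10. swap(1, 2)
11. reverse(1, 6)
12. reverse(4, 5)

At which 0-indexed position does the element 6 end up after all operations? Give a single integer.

Answer: 2

Derivation:
After 1 (rotate_left(0, 6, k=5)): [6, 7, 0, 3, 4, 2, 1, 5]
After 2 (rotate_left(0, 2, k=1)): [7, 0, 6, 3, 4, 2, 1, 5]
After 3 (rotate_left(0, 7, k=5)): [2, 1, 5, 7, 0, 6, 3, 4]
After 4 (reverse(2, 5)): [2, 1, 6, 0, 7, 5, 3, 4]
After 5 (rotate_left(4, 6, k=2)): [2, 1, 6, 0, 3, 7, 5, 4]
After 6 (reverse(4, 6)): [2, 1, 6, 0, 5, 7, 3, 4]
After 7 (swap(3, 4)): [2, 1, 6, 5, 0, 7, 3, 4]
After 8 (rotate_left(4, 6, k=1)): [2, 1, 6, 5, 7, 3, 0, 4]
After 9 (rotate_left(0, 6, k=4)): [7, 3, 0, 2, 1, 6, 5, 4]
After 10 (swap(1, 2)): [7, 0, 3, 2, 1, 6, 5, 4]
After 11 (reverse(1, 6)): [7, 5, 6, 1, 2, 3, 0, 4]
After 12 (reverse(4, 5)): [7, 5, 6, 1, 3, 2, 0, 4]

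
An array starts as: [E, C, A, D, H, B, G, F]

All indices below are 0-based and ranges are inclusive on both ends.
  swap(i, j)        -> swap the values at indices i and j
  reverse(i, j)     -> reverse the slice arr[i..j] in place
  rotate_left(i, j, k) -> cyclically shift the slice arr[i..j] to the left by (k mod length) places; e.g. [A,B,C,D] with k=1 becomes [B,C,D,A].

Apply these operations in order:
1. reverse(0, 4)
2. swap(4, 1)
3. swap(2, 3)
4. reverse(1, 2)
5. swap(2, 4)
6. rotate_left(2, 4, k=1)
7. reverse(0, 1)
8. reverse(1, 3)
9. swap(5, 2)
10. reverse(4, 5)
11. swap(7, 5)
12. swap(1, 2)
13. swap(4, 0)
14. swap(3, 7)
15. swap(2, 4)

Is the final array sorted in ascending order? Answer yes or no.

After 1 (reverse(0, 4)): [H, D, A, C, E, B, G, F]
After 2 (swap(4, 1)): [H, E, A, C, D, B, G, F]
After 3 (swap(2, 3)): [H, E, C, A, D, B, G, F]
After 4 (reverse(1, 2)): [H, C, E, A, D, B, G, F]
After 5 (swap(2, 4)): [H, C, D, A, E, B, G, F]
After 6 (rotate_left(2, 4, k=1)): [H, C, A, E, D, B, G, F]
After 7 (reverse(0, 1)): [C, H, A, E, D, B, G, F]
After 8 (reverse(1, 3)): [C, E, A, H, D, B, G, F]
After 9 (swap(5, 2)): [C, E, B, H, D, A, G, F]
After 10 (reverse(4, 5)): [C, E, B, H, A, D, G, F]
After 11 (swap(7, 5)): [C, E, B, H, A, F, G, D]
After 12 (swap(1, 2)): [C, B, E, H, A, F, G, D]
After 13 (swap(4, 0)): [A, B, E, H, C, F, G, D]
After 14 (swap(3, 7)): [A, B, E, D, C, F, G, H]
After 15 (swap(2, 4)): [A, B, C, D, E, F, G, H]

Answer: yes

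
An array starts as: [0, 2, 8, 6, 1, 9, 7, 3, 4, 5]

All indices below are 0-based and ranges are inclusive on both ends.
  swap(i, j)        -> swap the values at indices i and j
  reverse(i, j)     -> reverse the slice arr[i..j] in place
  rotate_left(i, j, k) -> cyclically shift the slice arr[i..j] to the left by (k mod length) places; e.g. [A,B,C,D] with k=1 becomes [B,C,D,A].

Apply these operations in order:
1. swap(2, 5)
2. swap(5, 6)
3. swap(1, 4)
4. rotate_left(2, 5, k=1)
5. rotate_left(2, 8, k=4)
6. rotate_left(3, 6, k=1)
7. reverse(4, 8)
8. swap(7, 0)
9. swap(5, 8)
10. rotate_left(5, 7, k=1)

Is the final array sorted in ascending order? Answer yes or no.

Answer: no

Derivation:
After 1 (swap(2, 5)): [0, 2, 9, 6, 1, 8, 7, 3, 4, 5]
After 2 (swap(5, 6)): [0, 2, 9, 6, 1, 7, 8, 3, 4, 5]
After 3 (swap(1, 4)): [0, 1, 9, 6, 2, 7, 8, 3, 4, 5]
After 4 (rotate_left(2, 5, k=1)): [0, 1, 6, 2, 7, 9, 8, 3, 4, 5]
After 5 (rotate_left(2, 8, k=4)): [0, 1, 8, 3, 4, 6, 2, 7, 9, 5]
After 6 (rotate_left(3, 6, k=1)): [0, 1, 8, 4, 6, 2, 3, 7, 9, 5]
After 7 (reverse(4, 8)): [0, 1, 8, 4, 9, 7, 3, 2, 6, 5]
After 8 (swap(7, 0)): [2, 1, 8, 4, 9, 7, 3, 0, 6, 5]
After 9 (swap(5, 8)): [2, 1, 8, 4, 9, 6, 3, 0, 7, 5]
After 10 (rotate_left(5, 7, k=1)): [2, 1, 8, 4, 9, 3, 0, 6, 7, 5]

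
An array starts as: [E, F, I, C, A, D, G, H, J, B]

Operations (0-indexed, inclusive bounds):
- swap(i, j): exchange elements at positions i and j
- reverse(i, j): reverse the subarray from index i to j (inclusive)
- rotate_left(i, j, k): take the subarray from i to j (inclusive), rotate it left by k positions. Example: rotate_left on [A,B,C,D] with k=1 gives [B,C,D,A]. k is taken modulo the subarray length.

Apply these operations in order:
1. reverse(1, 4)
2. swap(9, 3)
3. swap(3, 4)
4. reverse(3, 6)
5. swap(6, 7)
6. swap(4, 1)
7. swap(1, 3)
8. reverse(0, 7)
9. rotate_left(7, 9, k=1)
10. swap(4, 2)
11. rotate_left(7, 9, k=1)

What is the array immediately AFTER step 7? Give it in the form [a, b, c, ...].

Answer: [E, G, C, D, A, B, H, F, J, I]

Derivation:
After 1 (reverse(1, 4)): [E, A, C, I, F, D, G, H, J, B]
After 2 (swap(9, 3)): [E, A, C, B, F, D, G, H, J, I]
After 3 (swap(3, 4)): [E, A, C, F, B, D, G, H, J, I]
After 4 (reverse(3, 6)): [E, A, C, G, D, B, F, H, J, I]
After 5 (swap(6, 7)): [E, A, C, G, D, B, H, F, J, I]
After 6 (swap(4, 1)): [E, D, C, G, A, B, H, F, J, I]
After 7 (swap(1, 3)): [E, G, C, D, A, B, H, F, J, I]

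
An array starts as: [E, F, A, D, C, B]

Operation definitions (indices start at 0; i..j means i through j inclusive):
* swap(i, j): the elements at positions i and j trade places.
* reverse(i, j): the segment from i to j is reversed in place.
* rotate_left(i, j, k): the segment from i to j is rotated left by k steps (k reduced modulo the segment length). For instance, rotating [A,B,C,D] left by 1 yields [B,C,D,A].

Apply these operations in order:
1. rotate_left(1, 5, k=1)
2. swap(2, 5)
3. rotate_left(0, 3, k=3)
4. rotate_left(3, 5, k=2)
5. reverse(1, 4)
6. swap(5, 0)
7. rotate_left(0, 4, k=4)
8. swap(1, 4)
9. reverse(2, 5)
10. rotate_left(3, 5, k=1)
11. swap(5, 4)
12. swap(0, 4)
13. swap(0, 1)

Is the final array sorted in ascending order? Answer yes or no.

After 1 (rotate_left(1, 5, k=1)): [E, A, D, C, B, F]
After 2 (swap(2, 5)): [E, A, F, C, B, D]
After 3 (rotate_left(0, 3, k=3)): [C, E, A, F, B, D]
After 4 (rotate_left(3, 5, k=2)): [C, E, A, D, F, B]
After 5 (reverse(1, 4)): [C, F, D, A, E, B]
After 6 (swap(5, 0)): [B, F, D, A, E, C]
After 7 (rotate_left(0, 4, k=4)): [E, B, F, D, A, C]
After 8 (swap(1, 4)): [E, A, F, D, B, C]
After 9 (reverse(2, 5)): [E, A, C, B, D, F]
After 10 (rotate_left(3, 5, k=1)): [E, A, C, D, F, B]
After 11 (swap(5, 4)): [E, A, C, D, B, F]
After 12 (swap(0, 4)): [B, A, C, D, E, F]
After 13 (swap(0, 1)): [A, B, C, D, E, F]

Answer: yes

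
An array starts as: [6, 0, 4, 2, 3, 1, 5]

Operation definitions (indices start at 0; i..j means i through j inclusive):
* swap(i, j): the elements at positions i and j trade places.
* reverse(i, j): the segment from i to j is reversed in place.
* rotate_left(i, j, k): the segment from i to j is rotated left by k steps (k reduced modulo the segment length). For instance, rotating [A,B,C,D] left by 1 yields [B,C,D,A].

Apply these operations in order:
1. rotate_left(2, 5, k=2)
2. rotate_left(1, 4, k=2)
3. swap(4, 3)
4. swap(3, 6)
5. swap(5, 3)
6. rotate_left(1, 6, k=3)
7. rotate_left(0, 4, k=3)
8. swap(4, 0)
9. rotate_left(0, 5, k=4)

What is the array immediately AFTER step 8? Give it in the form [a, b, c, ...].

After 1 (rotate_left(2, 5, k=2)): [6, 0, 3, 1, 4, 2, 5]
After 2 (rotate_left(1, 4, k=2)): [6, 1, 4, 0, 3, 2, 5]
After 3 (swap(4, 3)): [6, 1, 4, 3, 0, 2, 5]
After 4 (swap(3, 6)): [6, 1, 4, 5, 0, 2, 3]
After 5 (swap(5, 3)): [6, 1, 4, 2, 0, 5, 3]
After 6 (rotate_left(1, 6, k=3)): [6, 0, 5, 3, 1, 4, 2]
After 7 (rotate_left(0, 4, k=3)): [3, 1, 6, 0, 5, 4, 2]
After 8 (swap(4, 0)): [5, 1, 6, 0, 3, 4, 2]

Answer: [5, 1, 6, 0, 3, 4, 2]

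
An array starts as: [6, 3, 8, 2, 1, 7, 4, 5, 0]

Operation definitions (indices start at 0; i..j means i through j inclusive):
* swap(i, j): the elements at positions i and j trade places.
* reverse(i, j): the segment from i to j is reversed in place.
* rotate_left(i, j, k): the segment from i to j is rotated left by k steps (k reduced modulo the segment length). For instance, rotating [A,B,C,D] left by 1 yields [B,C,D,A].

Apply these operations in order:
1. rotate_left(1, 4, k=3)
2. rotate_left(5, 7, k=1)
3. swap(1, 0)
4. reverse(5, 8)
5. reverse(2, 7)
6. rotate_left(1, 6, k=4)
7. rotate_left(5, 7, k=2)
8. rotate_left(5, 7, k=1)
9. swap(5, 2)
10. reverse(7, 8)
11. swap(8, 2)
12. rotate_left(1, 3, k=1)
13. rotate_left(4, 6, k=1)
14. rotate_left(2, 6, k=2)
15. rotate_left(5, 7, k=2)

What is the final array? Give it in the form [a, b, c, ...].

Answer: [1, 3, 8, 0, 5, 4, 6, 2, 7]

Derivation:
After 1 (rotate_left(1, 4, k=3)): [6, 1, 3, 8, 2, 7, 4, 5, 0]
After 2 (rotate_left(5, 7, k=1)): [6, 1, 3, 8, 2, 4, 5, 7, 0]
After 3 (swap(1, 0)): [1, 6, 3, 8, 2, 4, 5, 7, 0]
After 4 (reverse(5, 8)): [1, 6, 3, 8, 2, 0, 7, 5, 4]
After 5 (reverse(2, 7)): [1, 6, 5, 7, 0, 2, 8, 3, 4]
After 6 (rotate_left(1, 6, k=4)): [1, 2, 8, 6, 5, 7, 0, 3, 4]
After 7 (rotate_left(5, 7, k=2)): [1, 2, 8, 6, 5, 3, 7, 0, 4]
After 8 (rotate_left(5, 7, k=1)): [1, 2, 8, 6, 5, 7, 0, 3, 4]
After 9 (swap(5, 2)): [1, 2, 7, 6, 5, 8, 0, 3, 4]
After 10 (reverse(7, 8)): [1, 2, 7, 6, 5, 8, 0, 4, 3]
After 11 (swap(8, 2)): [1, 2, 3, 6, 5, 8, 0, 4, 7]
After 12 (rotate_left(1, 3, k=1)): [1, 3, 6, 2, 5, 8, 0, 4, 7]
After 13 (rotate_left(4, 6, k=1)): [1, 3, 6, 2, 8, 0, 5, 4, 7]
After 14 (rotate_left(2, 6, k=2)): [1, 3, 8, 0, 5, 6, 2, 4, 7]
After 15 (rotate_left(5, 7, k=2)): [1, 3, 8, 0, 5, 4, 6, 2, 7]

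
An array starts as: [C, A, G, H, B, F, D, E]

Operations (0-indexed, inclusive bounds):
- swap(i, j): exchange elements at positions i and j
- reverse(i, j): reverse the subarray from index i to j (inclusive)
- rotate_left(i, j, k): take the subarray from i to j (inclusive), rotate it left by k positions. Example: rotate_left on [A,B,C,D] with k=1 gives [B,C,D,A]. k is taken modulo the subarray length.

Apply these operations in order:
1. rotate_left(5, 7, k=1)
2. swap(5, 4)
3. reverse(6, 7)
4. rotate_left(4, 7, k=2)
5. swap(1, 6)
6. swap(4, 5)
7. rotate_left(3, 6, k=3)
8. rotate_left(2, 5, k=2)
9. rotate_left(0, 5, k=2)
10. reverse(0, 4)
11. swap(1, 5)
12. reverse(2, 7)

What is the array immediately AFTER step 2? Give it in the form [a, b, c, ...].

After 1 (rotate_left(5, 7, k=1)): [C, A, G, H, B, D, E, F]
After 2 (swap(5, 4)): [C, A, G, H, D, B, E, F]

Answer: [C, A, G, H, D, B, E, F]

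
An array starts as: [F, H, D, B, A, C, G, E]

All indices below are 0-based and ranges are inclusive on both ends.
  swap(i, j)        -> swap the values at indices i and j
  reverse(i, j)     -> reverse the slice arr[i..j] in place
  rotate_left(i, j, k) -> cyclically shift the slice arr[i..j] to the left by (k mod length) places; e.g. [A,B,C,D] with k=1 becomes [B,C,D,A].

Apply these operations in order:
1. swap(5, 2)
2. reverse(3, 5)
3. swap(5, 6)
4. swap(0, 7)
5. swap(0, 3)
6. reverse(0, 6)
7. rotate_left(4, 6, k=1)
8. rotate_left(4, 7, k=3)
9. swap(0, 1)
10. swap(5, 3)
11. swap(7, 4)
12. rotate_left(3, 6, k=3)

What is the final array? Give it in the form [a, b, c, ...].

Answer: [G, B, A, D, H, C, E, F]

Derivation:
After 1 (swap(5, 2)): [F, H, C, B, A, D, G, E]
After 2 (reverse(3, 5)): [F, H, C, D, A, B, G, E]
After 3 (swap(5, 6)): [F, H, C, D, A, G, B, E]
After 4 (swap(0, 7)): [E, H, C, D, A, G, B, F]
After 5 (swap(0, 3)): [D, H, C, E, A, G, B, F]
After 6 (reverse(0, 6)): [B, G, A, E, C, H, D, F]
After 7 (rotate_left(4, 6, k=1)): [B, G, A, E, H, D, C, F]
After 8 (rotate_left(4, 7, k=3)): [B, G, A, E, F, H, D, C]
After 9 (swap(0, 1)): [G, B, A, E, F, H, D, C]
After 10 (swap(5, 3)): [G, B, A, H, F, E, D, C]
After 11 (swap(7, 4)): [G, B, A, H, C, E, D, F]
After 12 (rotate_left(3, 6, k=3)): [G, B, A, D, H, C, E, F]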